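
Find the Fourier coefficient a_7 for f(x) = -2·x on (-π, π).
a_7 = (1/π) ∫_{-π}^{π} f(x)·cos(7x) dx.
Evaluate the integral (use parity and integration by parts as needed): a_7 = 0.

Final answer: 0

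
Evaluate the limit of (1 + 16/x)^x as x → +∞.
As x → +∞: this is the defining limit (1 + 16/x)^x → e^16.
Limit = e^(16).

Final answer: e^(16)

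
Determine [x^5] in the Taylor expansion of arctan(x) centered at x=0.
Expand to order 5: arctan(x) = x^5/5 - x^3/3 + x + O(x^6).
The coefficient of x^5 is 1/5.

Final answer: 1/5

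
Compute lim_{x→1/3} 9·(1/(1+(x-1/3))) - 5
Direct substitution at x = 1/3 gives 4.

Final answer: 4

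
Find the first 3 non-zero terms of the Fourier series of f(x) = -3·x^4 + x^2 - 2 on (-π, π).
(-148 + 24·π^2)·cos(x) + (10 - 6·π^2)·cos(2·x) - 3·π^4/5 - 2 + π^2/3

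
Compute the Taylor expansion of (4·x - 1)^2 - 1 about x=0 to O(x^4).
16·x^2 - 8·x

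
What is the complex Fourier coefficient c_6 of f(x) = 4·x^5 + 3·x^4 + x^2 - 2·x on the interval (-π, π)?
Compute the real Fourier coefficients first: a_6 = 2·π^2/3, b_6 = -4·π^4/3 + 44/81 + 20·π^2/27.
Then c_6 = (a_6 − i·b_6)/2 = π^2/3 - 10·i·π^2/27 - 22·i/81 + 2·i·π^4/3.

Final answer: π^2/3 - 10·i·π^2/27 - 22·i/81 + 2·i·π^4/3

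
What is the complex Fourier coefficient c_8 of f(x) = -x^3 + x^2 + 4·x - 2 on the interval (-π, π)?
Compute the real Fourier coefficients first: a_8 = 1/16, b_8 = -131/128 + π^2/4.
Then c_8 = (a_8 − i·b_8)/2 = 1/32 - i·π^2/8 + 131·i/256.

Final answer: 1/32 - i·π^2/8 + 131·i/256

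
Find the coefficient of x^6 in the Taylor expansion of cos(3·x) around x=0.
Expand to order 6: cos(3·x) = -81·x^6/80 + 27·x^4/8 - 9·x^2/2 + 1 + O(x^7).
The coefficient of x^6 is -81/80.

Final answer: -81/80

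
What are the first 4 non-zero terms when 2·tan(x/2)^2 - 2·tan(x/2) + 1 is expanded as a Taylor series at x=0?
-x^3/12 + x^2/2 - x + 1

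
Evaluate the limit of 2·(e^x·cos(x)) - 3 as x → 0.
Direct substitution at x = 0 gives -1.

Final answer: -1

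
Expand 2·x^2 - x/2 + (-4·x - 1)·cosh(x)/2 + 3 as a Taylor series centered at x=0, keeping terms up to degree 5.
-x^5/12 - x^4/48 - x^3 + 7·x^2/4 - 5·x/2 + 5/2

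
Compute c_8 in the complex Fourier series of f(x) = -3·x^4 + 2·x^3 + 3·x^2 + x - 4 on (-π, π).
Compute the real Fourier coefficients first: a_8 = 57/256 - 3·π^2/8, b_8 = -π^2/2 - 13/64.
Then c_8 = (a_8 − i·b_8)/2 = -3·π^2/16 + 57/512 + 13·i/128 + i·π^2/4.

Final answer: -3·π^2/16 + 57/512 + 13·i/128 + i·π^2/4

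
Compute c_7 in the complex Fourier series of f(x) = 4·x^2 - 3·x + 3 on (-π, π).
Compute the real Fourier coefficients first: a_7 = -16/49, b_7 = -6/7.
Then c_7 = (a_7 − i·b_7)/2 = -8/49 + 3·i/7.

Final answer: -8/49 + 3·i/7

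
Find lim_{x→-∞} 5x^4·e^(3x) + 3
The product is a 0·∞ indeterminate form at x → -∞.
Rewrite the product as 5x^4 / e^(-3x) (an ∞/∞ form) and apply L'Hôpital, or use the standard hierarchy e^(3|x|) ≫ |x^4| as x → -∞.
The indeterminate product → 0, so the limit = 3.

Final answer: 3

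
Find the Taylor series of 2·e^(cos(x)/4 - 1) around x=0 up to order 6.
-91·x^6·e^(-3/4)/23040 + 7·x^4·e^(-3/4)/192 - x^2·e^(-3/4)/4 + 2·e^(-3/4)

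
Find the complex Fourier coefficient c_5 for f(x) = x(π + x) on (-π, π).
Compute the real Fourier coefficients first: a_5 = -4/25, b_5 = 2·π/5.
Then c_5 = (a_5 − i·b_5)/2 = -2/25 - i·π/5.

Final answer: -2/25 - i·π/5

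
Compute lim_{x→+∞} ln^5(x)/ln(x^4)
This is an ∞/∞ indeterminate form as x → +∞.
Write ln(x^4) = 4·ln(x), reducing the quotient to ln^4(x)/4 → ∞.
Limit = ∞.

Final answer: ∞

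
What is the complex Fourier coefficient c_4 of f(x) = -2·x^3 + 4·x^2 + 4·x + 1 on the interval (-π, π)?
Compute the real Fourier coefficients first: a_4 = 1, b_4 = -19/8 + π^2.
Then c_4 = (a_4 − i·b_4)/2 = 1/2 - i·π^2/2 + 19·i/16.

Final answer: 1/2 - i·π^2/2 + 19·i/16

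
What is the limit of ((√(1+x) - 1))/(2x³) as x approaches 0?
Both numerator and denominator → 0 as x → 0; this is a 0/0 indeterminate form.
Expand each to leading order near x = 0: numerator ~ x/2, denominator ~ 2·x^3.
The limit of the ratio is ∞.

Final answer: ∞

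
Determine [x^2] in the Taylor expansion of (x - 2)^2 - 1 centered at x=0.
Expand to order 2: (x - 2)^2 - 1 = x^2 - 4·x + 3 + O(x^3).
The coefficient of x^2 is 1.

Final answer: 1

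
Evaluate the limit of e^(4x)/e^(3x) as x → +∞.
This is an ∞/∞ indeterminate form as x → +∞.
Rewrite e^(4x)/e^(3x) = e^((4−3)x) = e^(x); the exponent coefficient is 1 > 0 so e^(x) → ∞.
Limit = ∞.

Final answer: ∞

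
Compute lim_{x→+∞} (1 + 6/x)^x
As x → +∞: this is the defining limit (1 + 6/x)^x → e^6.
Limit = e^(6).

Final answer: e^(6)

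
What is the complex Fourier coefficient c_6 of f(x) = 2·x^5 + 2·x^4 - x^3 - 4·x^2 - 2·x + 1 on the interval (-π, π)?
Compute the real Fourier coefficients first: a_6 = -14/27 + 4·π^2/9, b_6 = -2·π^4/3 + 89/162 + 19·π^2/27.
Then c_6 = (a_6 − i·b_6)/2 = -7/27 + 2·π^2/9 - 19·i·π^2/54 - 89·i/324 + i·π^4/3.

Final answer: -7/27 + 2·π^2/9 - 19·i·π^2/54 - 89·i/324 + i·π^4/3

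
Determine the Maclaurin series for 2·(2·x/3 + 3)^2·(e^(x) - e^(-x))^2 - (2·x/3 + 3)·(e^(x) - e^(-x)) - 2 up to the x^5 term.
637·x^5/60 + 82·x^4/3 + 31·x^3 + 212·x^2/3 - 6·x - 2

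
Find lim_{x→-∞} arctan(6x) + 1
Evaluate the dominant behaviour as x → -∞; each term tends to a finite value or vanishes.
Limit = 1 - π/2.

Final answer: 1 - π/2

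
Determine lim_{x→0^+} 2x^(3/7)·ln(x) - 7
The product is a 0·∞ indeterminate form at x → 0⁺.
Rewrite the product as 2·ln(x) / x^(-3/7) and apply L'Hôpital, or use the standard hierarchy x^(-3/7) ≫ |ln x| as x → 0⁺.
The indeterminate product → 0, so the limit = -7.

Final answer: -7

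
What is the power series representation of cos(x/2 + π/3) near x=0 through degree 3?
√(3)·x^3/96 - x^2/16 - √(3)·x/4 + 1/2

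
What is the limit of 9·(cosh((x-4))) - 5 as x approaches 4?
Direct substitution at x = 4 gives 4.

Final answer: 4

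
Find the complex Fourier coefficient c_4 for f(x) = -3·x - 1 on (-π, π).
Compute the real Fourier coefficients first: a_4 = 0, b_4 = 3/2.
Then c_4 = (a_4 − i·b_4)/2 = -3·i/4.

Final answer: -3·i/4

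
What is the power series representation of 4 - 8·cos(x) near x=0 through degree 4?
-x^4/3 + 4·x^2 - 4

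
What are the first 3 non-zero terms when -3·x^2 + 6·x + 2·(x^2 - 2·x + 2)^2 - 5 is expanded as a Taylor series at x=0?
13·x^2 - 10·x + 3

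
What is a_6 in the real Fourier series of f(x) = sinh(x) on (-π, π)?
a_6 = (1/π) ∫_{-π}^{π} f(x)·cos(6x) dx.
Evaluate the integral (use parity and integration by parts as needed): a_6 = 0.

Final answer: 0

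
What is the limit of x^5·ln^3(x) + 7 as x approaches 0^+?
The product is a 0·∞ indeterminate form at x → 0⁺.
Rewrite the product as ln^3(x) / x^(-5) and apply L'Hôpital, or use the standard hierarchy x^(-5) ≫ |ln x|^3 as x → 0⁺.
The indeterminate product → 0, so the limit = 7.

Final answer: 7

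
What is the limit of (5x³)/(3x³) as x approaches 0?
Both numerator and denominator → 0 as x → 0; this is a 0/0 indeterminate form.
Expand each to leading order near x = 0: numerator ~ 5·x^3, denominator ~ 3·x^3.
The limit of the ratio is 5/3.

Final answer: 5/3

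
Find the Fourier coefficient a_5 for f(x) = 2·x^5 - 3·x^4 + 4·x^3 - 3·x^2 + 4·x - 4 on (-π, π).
a_5 = (1/π) ∫_{-π}^{π} f(x)·cos(5x) dx.
Evaluate the integral (use parity and integration by parts as needed): a_5 = 156/625 + 24·π^2/25.

Final answer: 156/625 + 24·π^2/25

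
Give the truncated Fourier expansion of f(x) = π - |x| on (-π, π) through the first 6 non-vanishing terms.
4·cos(x)/π + 4·cos(3·x)/(9·π) + 4·cos(5·x)/(25·π) + 4·cos(7·x)/(49·π) + 4·cos(9·x)/(81·π) + π/2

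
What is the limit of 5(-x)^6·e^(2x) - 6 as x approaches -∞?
The product is a 0·∞ indeterminate form at x → -∞.
Rewrite the product as 5(-x)^6 / e^(-2x) (an ∞/∞ form) and apply L'Hôpital, or use the standard hierarchy e^(2|x|) ≫ |(-x)^6| as x → -∞.
The indeterminate product → 0, so the limit = -6.

Final answer: -6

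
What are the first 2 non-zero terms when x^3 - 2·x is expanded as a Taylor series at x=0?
x^3 - 2·x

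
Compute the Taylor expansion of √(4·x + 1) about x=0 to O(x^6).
28·x^5 - 10·x^4 + 4·x^3 - 2·x^2 + 2·x + 1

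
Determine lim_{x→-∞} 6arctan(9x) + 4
Evaluate the dominant behaviour as x → -∞; each term tends to a finite value or vanishes.
Limit = 4 - 3·π.

Final answer: 4 - 3·π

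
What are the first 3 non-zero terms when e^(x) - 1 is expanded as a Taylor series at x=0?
x^3/6 + x^2/2 + x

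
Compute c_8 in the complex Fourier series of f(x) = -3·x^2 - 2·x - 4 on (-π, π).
Compute the real Fourier coefficients first: a_8 = -3/16, b_8 = 1/2.
Then c_8 = (a_8 − i·b_8)/2 = -3/32 - i/4.

Final answer: -3/32 - i/4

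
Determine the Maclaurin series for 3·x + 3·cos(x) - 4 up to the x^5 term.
x^4/8 - 3·x^2/2 + 3·x - 1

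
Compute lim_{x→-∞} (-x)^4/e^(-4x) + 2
The quotient is an ∞/∞ indeterminate form as x → -∞.
Compare growth rates of the dominant terms (exponentials ≫ polynomials ≫ logarithms), or apply L'Hôpital's rule; the quotient → 0.
Adding the constant: 0 + 2 = 2. Limit = 2.

Final answer: 2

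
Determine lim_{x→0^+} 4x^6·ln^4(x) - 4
The product is a 0·∞ indeterminate form at x → 0⁺.
Rewrite the product as 4·ln^4(x) / x^(-6) and apply L'Hôpital, or use the standard hierarchy x^(-6) ≫ |ln x|^4 as x → 0⁺.
The indeterminate product → 0, so the limit = -4.

Final answer: -4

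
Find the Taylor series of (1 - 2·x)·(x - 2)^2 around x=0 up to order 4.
-2·x^3 + 9·x^2 - 12·x + 4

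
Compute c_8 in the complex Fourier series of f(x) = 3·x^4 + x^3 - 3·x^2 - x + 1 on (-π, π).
Compute the real Fourier coefficients first: a_8 = -57/256 + 3·π^2/8, b_8 = 35/128 - π^2/4.
Then c_8 = (a_8 − i·b_8)/2 = -57/512 + 3·π^2/16 - 35·i/256 + i·π^2/8.

Final answer: -57/512 + 3·π^2/16 - 35·i/256 + i·π^2/8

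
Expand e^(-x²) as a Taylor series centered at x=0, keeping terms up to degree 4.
x^4/2 - x^2 + 1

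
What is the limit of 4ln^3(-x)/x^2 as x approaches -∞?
This is an ∞/∞ indeterminate form as x → -∞.
Compare growth rates of the dominant terms (exponentials ≫ polynomials ≫ logarithms), or apply L'Hôpital's rule; the quotient → 0.
Limit = 0.

Final answer: 0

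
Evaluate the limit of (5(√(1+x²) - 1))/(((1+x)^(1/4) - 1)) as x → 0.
Both numerator and denominator → 0 as x → 0; this is a 0/0 indeterminate form.
Expand each to leading order near x = 0: numerator ~ 5·x^2/2, denominator ~ x/4.
The limit of the ratio is 0.

Final answer: 0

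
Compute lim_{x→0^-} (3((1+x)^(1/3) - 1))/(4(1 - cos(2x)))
Both numerator and denominator → 0 as x → 0^-; this is a 0/0 indeterminate form.
Expand each to leading order near x = 0: numerator ~ x, denominator ~ 8·x^2.
The limit of the ratio is -∞.

Final answer: -∞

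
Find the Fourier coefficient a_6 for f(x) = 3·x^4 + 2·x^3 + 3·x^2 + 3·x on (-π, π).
a_6 = (1/π) ∫_{-π}^{π} f(x)·cos(6x) dx.
Evaluate the integral (use parity and integration by parts as needed): a_6 = 2/9 + 2·π^2/3.

Final answer: 2/9 + 2·π^2/3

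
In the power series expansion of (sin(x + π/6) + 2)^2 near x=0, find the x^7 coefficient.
Expand to order 7: (sin(x + π/6) + 2)^2 = -17·√(3)·x^7/2520 + 7·x^6/360 + √(3)·x^5/12 - x^4/12 - 2·√(3)·x^3/3 - x^2/2 + 5·√(3)·x/2 + 25/4 + O(x^8).
The coefficient of x^7 is -17·√(3)/2520.

Final answer: -17·√(3)/2520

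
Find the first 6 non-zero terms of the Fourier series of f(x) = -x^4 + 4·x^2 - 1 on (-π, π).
(-64 + 8·π^2)·cos(x) + (7 - 2·π^2)·cos(2·x) + (-64/27 + 8·π^2/9)·cos(3·x) + (19/16 - π^2/2)·cos(4·x) + (-448/625 + 8·π^2/25)·cos(5·x) - π^4/5 - 1 + 4·π^2/3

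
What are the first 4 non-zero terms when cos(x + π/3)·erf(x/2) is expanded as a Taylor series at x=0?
√(3)·x^4/(8·√(π)) - 7·x^3/(24·√(π)) - √(3)·x^2/(2·√(π)) + x/(2·√(π))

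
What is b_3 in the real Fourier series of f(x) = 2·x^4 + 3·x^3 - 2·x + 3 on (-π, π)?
b_3 = (1/π) ∫_{-π}^{π} f(x)·sin(3x) dx.
Evaluate the integral (use parity and integration by parts as needed): b_3 = -8/3 + 2·π^2.

Final answer: -8/3 + 2·π^2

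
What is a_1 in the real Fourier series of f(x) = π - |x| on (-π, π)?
a_1 = (1/π) ∫_{-π}^{π} f(x)·cos(1x) dx.
Evaluate the integral (use parity and integration by parts as needed): a_1 = 4/π.

Final answer: 4/π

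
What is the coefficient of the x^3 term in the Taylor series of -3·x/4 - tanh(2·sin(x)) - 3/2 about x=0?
Expand to order 3: -3·x/4 - tanh(2·sin(x)) - 3/2 = 3·x^3 - 11·x/4 - 3/2 + O(x^4).
The coefficient of x^3 is 3.

Final answer: 3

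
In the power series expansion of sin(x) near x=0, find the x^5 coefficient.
Expand to order 5: sin(x) = x^5/120 - x^3/6 + x + O(x^6).
The coefficient of x^5 is 1/120.

Final answer: 1/120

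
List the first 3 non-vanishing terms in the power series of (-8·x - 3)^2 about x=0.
64·x^2 + 48·x + 9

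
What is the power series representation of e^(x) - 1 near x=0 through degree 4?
x^4/24 + x^3/6 + x^2/2 + x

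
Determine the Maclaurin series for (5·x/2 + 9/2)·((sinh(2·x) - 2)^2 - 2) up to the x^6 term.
152·x^6/15 + 128·x^5/15 + 32·x^4/3 - 14·x^3 - 2·x^2 - 31·x + 9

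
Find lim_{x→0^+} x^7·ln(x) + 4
The product is a 0·∞ indeterminate form at x → 0⁺.
Rewrite the product as ln(x) / x^(-7) and apply L'Hôpital, or use the standard hierarchy x^(-7) ≫ |ln x| as x → 0⁺.
The indeterminate product → 0, so the limit = 4.

Final answer: 4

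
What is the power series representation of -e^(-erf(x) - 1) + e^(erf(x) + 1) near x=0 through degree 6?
x^6·(-8·e/(9·π^2) - 28·e^(-1)/(45·π) - 4·e^(-1)/(45·π^3) + 4·e/(45·π^3) + 8·e^(-1)/(9·π^2) + 28·e/(45·π)) + x^5·(-4·e/(3·π^(3/2)) - 4·e^(-1)/(3·π^(3/2)) + 4·e^(-1)/(15·π^(5/2)) + 4·e/(15·π^(5/2)) + e^(-1)/(5·√(π)) + e/(5·√(π))) + x^4·(-4·e/(3·π) - 2·e^(-1)/(3·π^2) + 4·e^(-1)/(3·π) + 2·e/(3·π^2)) + x^3·(-2·e/(3·√(π)) - 2·e^(-1)/(3·√(π)) + 4·e^(-1)/(3·π^(3/2)) + 4·e/(3·π^(3/2))) + x^2·(-2·e^(-1)/π + 2·e/π) + x·(2·e^(-1)/√(π) + 2·e/√(π)) - e^(-1) + e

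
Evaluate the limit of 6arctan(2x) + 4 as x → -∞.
Evaluate the dominant behaviour as x → -∞; each term tends to a finite value or vanishes.
Limit = 4 - 3·π.

Final answer: 4 - 3·π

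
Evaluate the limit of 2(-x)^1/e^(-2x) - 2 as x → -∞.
The quotient is an ∞/∞ indeterminate form as x → -∞.
Compare growth rates of the dominant terms (exponentials ≫ polynomials ≫ logarithms), or apply L'Hôpital's rule; the quotient → 0.
Adding the constant: 0 - 2 = -2. Limit = -2.

Final answer: -2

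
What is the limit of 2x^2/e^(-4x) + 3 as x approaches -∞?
The quotient is an ∞/∞ indeterminate form as x → -∞.
Compare growth rates of the dominant terms (exponentials ≫ polynomials ≫ logarithms), or apply L'Hôpital's rule; the quotient → 0.
Adding the constant: 0 + 3 = 3. Limit = 3.

Final answer: 3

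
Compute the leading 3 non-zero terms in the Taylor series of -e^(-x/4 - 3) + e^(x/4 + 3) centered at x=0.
x^2·(-e^(-3)/32 + e^(3)/32) + x·(e^(-3)/4 + e^(3)/4) - e^(-3) + e^(3)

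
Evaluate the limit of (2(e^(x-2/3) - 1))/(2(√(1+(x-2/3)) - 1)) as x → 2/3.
Both numerator and denominator → 0 as x → 2/3; this is a 0/0 indeterminate form.
Expand each to leading order near x = 2/3: numerator ~ 2·(x - 2/3), denominator ~ (x - 2/3).
The limit of the ratio is 2.

Final answer: 2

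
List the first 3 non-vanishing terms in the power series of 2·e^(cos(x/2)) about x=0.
e·x^4/48 - e·x^2/4 + 2·e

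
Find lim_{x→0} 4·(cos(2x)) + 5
Direct substitution at x = 0 gives 9.

Final answer: 9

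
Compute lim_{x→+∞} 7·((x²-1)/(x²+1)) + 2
Evaluate the dominant behaviour as x → +∞; each term tends to a finite value or vanishes.
Limit = 9.

Final answer: 9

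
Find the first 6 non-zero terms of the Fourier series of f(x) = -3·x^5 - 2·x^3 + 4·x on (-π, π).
(-688 - 6·π^4 + 116·π^2)·sin(x) + (-13·π^2 + 31/2 + 3·π^4)·sin(2·x) + (-2·π^4 + 16/27 + 28·π^2/9)·sin(3·x) + (-7·π^2/8 - 107/64 + 3·π^4/2)·sin(4·x) + (-6·π^4/5 + 976/625 + 4·π^2/25)·sin(5·x) + (-73/54 + π^2/9 + π^4)·sin(6·x)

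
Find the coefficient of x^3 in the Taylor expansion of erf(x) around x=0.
Expand to order 3: erf(x) = -2·x^3/(3·√(π)) + 2·x/√(π) + O(x^4).
The coefficient of x^3 is -2/(3·√(π)).

Final answer: -2/(3·√(π))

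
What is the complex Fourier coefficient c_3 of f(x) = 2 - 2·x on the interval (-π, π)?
Compute the real Fourier coefficients first: a_3 = 0, b_3 = -4/3.
Then c_3 = (a_3 − i·b_3)/2 = 2·i/3.

Final answer: 2·i/3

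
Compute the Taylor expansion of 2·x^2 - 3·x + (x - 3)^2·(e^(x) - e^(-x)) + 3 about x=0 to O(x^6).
29·x^5/60 - 2·x^4 + 5·x^3 - 10·x^2 + 15·x + 3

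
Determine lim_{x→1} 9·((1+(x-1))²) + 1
Direct substitution at x = 1 gives 10.

Final answer: 10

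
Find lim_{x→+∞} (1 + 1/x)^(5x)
As x → +∞: write (1 + 1/x)^(5x) = ((1 + 1/x)^x)^5 → (e^1)^5 = e^5.
Limit = e^(5).

Final answer: e^(5)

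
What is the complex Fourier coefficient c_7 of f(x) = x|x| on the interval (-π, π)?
Compute the real Fourier coefficients first: a_7 = 0, b_7 = (-8 + 98·π^2)/(343·π).
Then c_7 = (a_7 − i·b_7)/2 = -i·π/7 + 4·i/(343·π).

Final answer: -i·π/7 + 4·i/(343·π)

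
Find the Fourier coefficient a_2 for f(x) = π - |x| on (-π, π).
a_2 = (1/π) ∫_{-π}^{π} f(x)·cos(2x) dx.
Evaluate the integral (use parity and integration by parts as needed): a_2 = 0.

Final answer: 0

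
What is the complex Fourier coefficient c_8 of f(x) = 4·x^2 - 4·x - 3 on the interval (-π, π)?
Compute the real Fourier coefficients first: a_8 = 1/4, b_8 = 1.
Then c_8 = (a_8 − i·b_8)/2 = 1/8 - i/2.

Final answer: 1/8 - i/2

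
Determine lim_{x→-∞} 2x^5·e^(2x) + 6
The product is a 0·∞ indeterminate form at x → -∞.
Rewrite the product as 2x^5 / e^(-2x) (an ∞/∞ form) and apply L'Hôpital, or use the standard hierarchy e^(2|x|) ≫ |x^5| as x → -∞.
The indeterminate product → 0, so the limit = 6.

Final answer: 6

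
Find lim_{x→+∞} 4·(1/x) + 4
Evaluate the dominant behaviour as x → +∞; each term tends to a finite value or vanishes.
Limit = 4.

Final answer: 4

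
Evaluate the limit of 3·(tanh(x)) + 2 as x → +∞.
Evaluate the dominant behaviour as x → +∞; each term tends to a finite value or vanishes.
Limit = 5.

Final answer: 5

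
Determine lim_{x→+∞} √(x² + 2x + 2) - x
This is an ∞ − ∞ indeterminate form.
Multiply and divide by the conjugate √(x²+2x + 2) + x; the x² terms cancel, leaving (2x + 2)/(√(x²+2x + 2)+x) → 2/2 = 1.
Limit = 1.

Final answer: 1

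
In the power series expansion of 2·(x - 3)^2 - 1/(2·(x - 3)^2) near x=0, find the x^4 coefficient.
Expand to order 4: 2·(x - 3)^2 - 1/(2·(x - 3)^2) = -5·x^4/1458 - 2·x^3/243 + 107·x^2/54 - 325·x/27 + 323/18 + O(x^5).
The coefficient of x^4 is -5/1458.

Final answer: -5/1458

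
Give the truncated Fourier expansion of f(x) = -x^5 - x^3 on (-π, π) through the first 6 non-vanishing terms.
(-228 - 2·π^4 + 38·π^2)·sin(x) + (-4·π^2 + 6 + π^4)·sin(2·x) + (-2·π^4/3 - 44/81 + 22·π^2/27)·sin(3·x) + (-π^2/8 + 3/64 + π^4/2)·sin(4·x) + (-2·π^4/5 - 2·π^2/25 + 12/625)·sin(5·x) + (-2/81 + 4·π^2/27 + π^4/3)·sin(6·x)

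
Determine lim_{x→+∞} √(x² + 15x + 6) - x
This is an ∞ − ∞ indeterminate form.
Multiply and divide by the conjugate √(x²+15x + 6) + x; the x² terms cancel, leaving (15x + 6)/(√(x²+15x + 6)+x) → 15/2.
Limit = 15/2.

Final answer: 15/2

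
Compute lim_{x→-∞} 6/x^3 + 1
Evaluate the dominant behaviour as x → -∞; each term tends to a finite value or vanishes.
Limit = 1.

Final answer: 1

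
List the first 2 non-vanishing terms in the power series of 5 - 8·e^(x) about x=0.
-8·x - 3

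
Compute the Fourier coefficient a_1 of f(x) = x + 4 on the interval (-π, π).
a_1 = (1/π) ∫_{-π}^{π} f(x)·cos(1x) dx.
Evaluate the integral (use parity and integration by parts as needed): a_1 = 0.

Final answer: 0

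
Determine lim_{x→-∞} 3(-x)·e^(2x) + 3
The product is a 0·∞ indeterminate form at x → -∞.
Rewrite the product as 3(-x) / e^(-2x) (an ∞/∞ form) and apply L'Hôpital, or use the standard hierarchy e^(2|x|) ≫ |(-x)| as x → -∞.
The indeterminate product → 0, so the limit = 3.

Final answer: 3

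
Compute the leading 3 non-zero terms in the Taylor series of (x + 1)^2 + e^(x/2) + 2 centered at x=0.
9·x^2/8 + 5·x/2 + 4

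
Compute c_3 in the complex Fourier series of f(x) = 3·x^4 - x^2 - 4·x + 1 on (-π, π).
Compute the real Fourier coefficients first: a_3 = 20/9 - 8·π^2/3, b_3 = -8/3.
Then c_3 = (a_3 − i·b_3)/2 = -4·π^2/3 + 10/9 + 4·i/3.

Final answer: -4·π^2/3 + 10/9 + 4·i/3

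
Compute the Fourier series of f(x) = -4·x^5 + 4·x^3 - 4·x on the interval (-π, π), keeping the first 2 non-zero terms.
(-1016 - 8·π^4 + 168·π^2)·sin(x) + (-24·π^2 + 40 + 4·π^4)·sin(2·x)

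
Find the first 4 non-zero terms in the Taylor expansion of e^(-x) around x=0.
-x^3/6 + x^2/2 - x + 1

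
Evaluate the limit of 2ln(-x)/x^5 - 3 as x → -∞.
The quotient is an ∞/∞ indeterminate form as x → -∞.
Compare growth rates of the dominant terms (exponentials ≫ polynomials ≫ logarithms), or apply L'Hôpital's rule; the quotient → 0.
Adding the constant: 0 - 3 = -3. Limit = -3.

Final answer: -3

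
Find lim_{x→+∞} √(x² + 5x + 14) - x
This is an ∞ − ∞ indeterminate form.
Multiply and divide by the conjugate √(x²+5x + 14) + x; the x² terms cancel, leaving (5x + 14)/(√(x²+5x + 14)+x) → 5/2.
Limit = 5/2.

Final answer: 5/2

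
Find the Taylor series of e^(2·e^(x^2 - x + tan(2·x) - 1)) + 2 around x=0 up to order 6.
x^6·(4·e^(-6 + 2·e^(-1))/45 + 2·e^(-5 + 2·e^(-1)) + 173·e^(-4 + 2·e^(-1))/9 + 196·e^(-3 + 2·e^(-1))/3 + 8203·e^(-1 + 2·e^(-1))/360 + 15733·e^(-2 + 2·e^(-1))/180) + x^5·(4·e^(-5 + 2·e^(-1))/15 + 4·e^(-4 + 2·e^(-1)) + 73·e^(-3 + 2·e^(-1))/3 + 227·e^(-2 + 2·e^(-1))/6 + 1073·e^(-1 + 2·e^(-1))/60) + x^4·(2·e^(-4 + 2·e^(-1))/3 + 6·e^(-3 + 2·e^(-1)) + 119·e^(-2 + 2·e^(-1))/6 + 89·e^(-1 + 2·e^(-1))/12) + x^3·(4·e^(-3 + 2·e^(-1))/3 + 6·e^(-2 + 2·e^(-1)) + 23·e^(-1 + 2·e^(-1))/3) + x^2·(2·e^(-2 + 2·e^(-1)) + 3·e^(-1 + 2·e^(-1))) + 2·x·e^(-1 + 2·e^(-1)) + 2 + e^(2·e^(-1))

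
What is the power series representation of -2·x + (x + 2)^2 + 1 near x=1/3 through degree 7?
52/9 + 8·(x - 1/3)/3 + (x - 1/3)^2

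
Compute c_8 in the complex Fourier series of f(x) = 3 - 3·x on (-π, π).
Compute the real Fourier coefficients first: a_8 = 0, b_8 = 3/4.
Then c_8 = (a_8 − i·b_8)/2 = -3·i/8.

Final answer: -3·i/8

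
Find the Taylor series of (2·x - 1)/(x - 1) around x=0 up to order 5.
-x^5 - x^4 - x^3 - x^2 - x + 1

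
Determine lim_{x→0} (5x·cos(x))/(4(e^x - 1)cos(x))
Both numerator and denominator → 0 as x → 0; this is a 0/0 indeterminate form.
Expand each to leading order near x = 0: numerator ~ 5·x, denominator ~ 4·x.
The limit of the ratio is 5/4.

Final answer: 5/4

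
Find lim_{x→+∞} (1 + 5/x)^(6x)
As x → +∞: write (1 + 5/x)^(6x) = ((1 + 5/x)^x)^6 → (e^5)^6 = e^30.
Limit = e^(30).

Final answer: e^(30)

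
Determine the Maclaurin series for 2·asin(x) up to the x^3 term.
x^3/3 + 2·x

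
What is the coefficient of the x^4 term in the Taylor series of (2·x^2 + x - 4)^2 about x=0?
Expand to order 4: (2·x^2 + x - 4)^2 = 4·x^4 + 4·x^3 - 15·x^2 - 8·x + 16 + O(x^5).
The coefficient of x^4 is 4.

Final answer: 4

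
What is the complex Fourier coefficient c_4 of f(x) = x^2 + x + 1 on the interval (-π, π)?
Compute the real Fourier coefficients first: a_4 = 1/4, b_4 = -1/2.
Then c_4 = (a_4 − i·b_4)/2 = 1/8 + i/4.

Final answer: 1/8 + i/4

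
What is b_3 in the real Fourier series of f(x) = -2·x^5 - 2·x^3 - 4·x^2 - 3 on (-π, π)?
b_3 = (1/π) ∫_{-π}^{π} f(x)·sin(3x) dx.
Evaluate the integral (use parity and integration by parts as needed): b_3 = -4·π^4/3 - 88/81 + 44·π^2/27.

Final answer: -4·π^4/3 - 88/81 + 44·π^2/27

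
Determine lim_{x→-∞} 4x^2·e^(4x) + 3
The product is a 0·∞ indeterminate form at x → -∞.
Rewrite the product as 4x^2 / e^(-4x) (an ∞/∞ form) and apply L'Hôpital, or use the standard hierarchy e^(4|x|) ≫ |x^2| as x → -∞.
The indeterminate product → 0, so the limit = 3.

Final answer: 3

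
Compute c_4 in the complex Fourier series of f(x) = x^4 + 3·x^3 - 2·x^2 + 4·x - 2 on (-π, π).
Compute the real Fourier coefficients first: a_4 = -11/16 + π^2/2, b_4 = -3·π^2/2 - 23/16.
Then c_4 = (a_4 − i·b_4)/2 = -11/32 + π^2/4 + 23·i/32 + 3·i·π^2/4.

Final answer: -11/32 + π^2/4 + 23·i/32 + 3·i·π^2/4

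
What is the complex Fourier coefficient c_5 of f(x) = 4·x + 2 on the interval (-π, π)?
Compute the real Fourier coefficients first: a_5 = 0, b_5 = 8/5.
Then c_5 = (a_5 − i·b_5)/2 = -4·i/5.

Final answer: -4·i/5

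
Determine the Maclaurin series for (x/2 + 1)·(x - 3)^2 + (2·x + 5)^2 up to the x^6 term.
x^3/2 + 2·x^2 + 37·x/2 + 34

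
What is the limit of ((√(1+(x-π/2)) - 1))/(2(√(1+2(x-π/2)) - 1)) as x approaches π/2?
Both numerator and denominator → 0 as x → π/2; this is a 0/0 indeterminate form.
Expand each to leading order near x = π/2: numerator ~ (x - π/2)/2, denominator ~ 2·(x - π/2).
The limit of the ratio is 1/4.

Final answer: 1/4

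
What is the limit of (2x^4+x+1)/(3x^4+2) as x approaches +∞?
This is an ∞/∞ indeterminate form as x → +∞.
Divide numerator and denominator by x^4 and let the lower-order terms vanish; the leading terms give 2/3.
Limit = 2/3.

Final answer: 2/3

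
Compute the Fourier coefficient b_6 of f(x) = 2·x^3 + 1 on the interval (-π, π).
b_6 = (1/π) ∫_{-π}^{π} f(x)·sin(6x) dx.
Evaluate the integral (use parity and integration by parts as needed): b_6 = 1/9 - 2·π^2/3.

Final answer: 1/9 - 2·π^2/3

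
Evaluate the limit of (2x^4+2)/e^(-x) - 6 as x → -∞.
The quotient is an ∞/∞ indeterminate form as x → -∞.
Compare growth rates of the dominant terms (exponentials ≫ polynomials ≫ logarithms), or apply L'Hôpital's rule; the quotient → 0.
Adding the constant: 0 - 6 = -6. Limit = -6.

Final answer: -6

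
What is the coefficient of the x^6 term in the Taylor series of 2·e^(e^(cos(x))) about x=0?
Expand to order 6: 2·e^(e^(cos(x))) = x^6·(-e^(2 + e)/6 - e^(e + 3)/24 - 31·e^(1 + e)/360) + x^4·(e^(1 + e)/3 + e^(2 + e)/4) - x^2·e^(1 + e) + 2·e^(e) + O(x^7).
The coefficient of x^6 is -e^(2 + e)/6 - e^(e + 3)/24 - 31·e^(1 + e)/360.

Final answer: -e^(2 + e)/6 - e^(e + 3)/24 - 31·e^(1 + e)/360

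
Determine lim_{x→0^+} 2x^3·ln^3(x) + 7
The product is a 0·∞ indeterminate form at x → 0⁺.
Rewrite the product as 2·ln^3(x) / x^(-3) and apply L'Hôpital, or use the standard hierarchy x^(-3) ≫ |ln x|^3 as x → 0⁺.
The indeterminate product → 0, so the limit = 7.

Final answer: 7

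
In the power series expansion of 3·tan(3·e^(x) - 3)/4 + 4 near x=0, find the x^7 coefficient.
Expand to order 7: 3·tan(3·e^(x) - 3)/4 + 4 = 55021·x^7/320 + 21061·x^6/320 + 5241·x^5/160 + 327·x^4/32 + 57·x^3/8 + 9·x^2/8 + 9·x/4 + 4 + O(x^8).
The coefficient of x^7 is 55021/320.

Final answer: 55021/320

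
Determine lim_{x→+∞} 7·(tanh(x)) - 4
Evaluate the dominant behaviour as x → +∞; each term tends to a finite value or vanishes.
Limit = 3.

Final answer: 3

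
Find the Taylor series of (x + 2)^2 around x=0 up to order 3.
x^2 + 4·x + 4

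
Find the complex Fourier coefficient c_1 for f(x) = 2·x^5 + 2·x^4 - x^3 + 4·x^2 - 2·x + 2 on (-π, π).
Compute the real Fourier coefficients first: a_1 = 80 - 16·π^2, b_1 = -82·π^2 + 4·π^4 + 488.
Then c_1 = (a_1 − i·b_1)/2 = -8·π^2 + 40 - 244·i - 2·i·π^4 + 41·i·π^2.

Final answer: -8·π^2 + 40 - 244·i - 2·i·π^4 + 41·i·π^2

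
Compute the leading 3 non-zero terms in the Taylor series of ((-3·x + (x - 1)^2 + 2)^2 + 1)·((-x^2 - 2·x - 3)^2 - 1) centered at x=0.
-12·x^2 - 120·x + 80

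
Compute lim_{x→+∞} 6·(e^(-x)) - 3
Evaluate the dominant behaviour as x → +∞; each term tends to a finite value or vanishes.
Limit = -3.

Final answer: -3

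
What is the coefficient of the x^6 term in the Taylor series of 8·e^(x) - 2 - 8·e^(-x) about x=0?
Expand to order 6: 8·e^(x) - 2 - 8·e^(-x) = 2·x^5/15 + 8·x^3/3 + 16·x - 2 + O(x^7).
The coefficient of x^6 is 0.

Final answer: 0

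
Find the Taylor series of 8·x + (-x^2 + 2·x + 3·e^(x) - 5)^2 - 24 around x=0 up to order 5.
33·x^5/20 + 19·x^4/4 + 3·x^3 + 23·x^2 - 12·x - 20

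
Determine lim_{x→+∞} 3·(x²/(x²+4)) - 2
Evaluate the dominant behaviour as x → +∞; each term tends to a finite value or vanishes.
Limit = 1.

Final answer: 1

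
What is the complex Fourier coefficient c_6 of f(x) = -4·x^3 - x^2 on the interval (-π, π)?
Compute the real Fourier coefficients first: a_6 = -1/9, b_6 = -2/9 + 4·π^2/3.
Then c_6 = (a_6 − i·b_6)/2 = -1/18 - 2·i·π^2/3 + i/9.

Final answer: -1/18 - 2·i·π^2/3 + i/9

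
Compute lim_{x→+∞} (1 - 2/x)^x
As x → +∞: this is the defining limit (1 - 2/x)^x → e^(-2).
Limit = e^(-2).

Final answer: e^(-2)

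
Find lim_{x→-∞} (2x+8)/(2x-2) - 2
Evaluate the dominant behaviour as x → -∞; each term tends to a finite value or vanishes.
Limit = -1.

Final answer: -1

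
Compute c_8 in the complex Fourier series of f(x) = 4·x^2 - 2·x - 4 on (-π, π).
Compute the real Fourier coefficients first: a_8 = 1/4, b_8 = 1/2.
Then c_8 = (a_8 − i·b_8)/2 = 1/8 - i/4.

Final answer: 1/8 - i/4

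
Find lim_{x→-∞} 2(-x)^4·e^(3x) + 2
The product is a 0·∞ indeterminate form at x → -∞.
Rewrite the product as 2(-x)^4 / e^(-3x) (an ∞/∞ form) and apply L'Hôpital, or use the standard hierarchy e^(3|x|) ≫ |(-x)^4| as x → -∞.
The indeterminate product → 0, so the limit = 2.

Final answer: 2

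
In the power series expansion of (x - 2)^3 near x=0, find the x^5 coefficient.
Expand to order 5: (x - 2)^3 = x^3 - 6·x^2 + 12·x - 8 + O(x^6).
The coefficient of x^5 is 0.

Final answer: 0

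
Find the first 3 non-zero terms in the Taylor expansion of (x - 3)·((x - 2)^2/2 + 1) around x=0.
-7·x^2/2 + 9·x - 9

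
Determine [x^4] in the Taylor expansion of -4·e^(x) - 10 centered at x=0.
Expand to order 4: -4·e^(x) - 10 = -x^4/6 - 2·x^3/3 - 2·x^2 - 4·x - 14 + O(x^5).
The coefficient of x^4 is -1/6.

Final answer: -1/6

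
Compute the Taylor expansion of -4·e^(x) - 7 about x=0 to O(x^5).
-x^4/6 - 2·x^3/3 - 2·x^2 - 4·x - 11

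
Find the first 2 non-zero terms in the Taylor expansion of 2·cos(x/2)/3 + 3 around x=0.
11/3 - x^2/12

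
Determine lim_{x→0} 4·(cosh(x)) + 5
Direct substitution at x = 0 gives 9.

Final answer: 9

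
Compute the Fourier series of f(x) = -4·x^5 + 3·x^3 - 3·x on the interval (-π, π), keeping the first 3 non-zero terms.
(-1002 - 8·π^4 + 166·π^2)·sin(x) + (-23·π^2 + 75/2 + 4·π^4)·sin(2·x) + (-8·π^4/3 - 590/81 + 214·π^2/27)·sin(3·x)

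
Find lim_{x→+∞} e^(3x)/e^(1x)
This is an ∞/∞ indeterminate form as x → +∞.
Rewrite e^(3x)/e^(1x) = e^((3−1)x) = e^(2x); the exponent coefficient is 2 > 0 so e^(2x) → ∞.
Limit = ∞.

Final answer: ∞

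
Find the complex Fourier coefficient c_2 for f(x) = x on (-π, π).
Compute the real Fourier coefficients first: a_2 = 0, b_2 = -1.
Then c_2 = (a_2 − i·b_2)/2 = i/2.

Final answer: i/2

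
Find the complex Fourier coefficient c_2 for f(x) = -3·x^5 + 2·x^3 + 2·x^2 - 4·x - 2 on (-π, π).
Compute the real Fourier coefficients first: a_2 = 2, b_2 = -17·π^2 + 59/2 + 3·π^4.
Then c_2 = (a_2 − i·b_2)/2 = 1 - 3·i·π^4/2 - 59·i/4 + 17·i·π^2/2.

Final answer: 1 - 3·i·π^4/2 - 59·i/4 + 17·i·π^2/2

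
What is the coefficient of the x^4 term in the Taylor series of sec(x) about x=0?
Expand to order 4: sec(x) = 5·x^4/24 + x^2/2 + 1 + O(x^5).
The coefficient of x^4 is 5/24.

Final answer: 5/24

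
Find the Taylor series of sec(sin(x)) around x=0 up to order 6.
-23·x^6/720 + x^4/24 + x^2/2 + 1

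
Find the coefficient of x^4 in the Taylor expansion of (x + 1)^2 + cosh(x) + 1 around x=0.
Expand to order 4: (x + 1)^2 + cosh(x) + 1 = x^4/24 + 3·x^2/2 + 2·x + 3 + O(x^5).
The coefficient of x^4 is 1/24.

Final answer: 1/24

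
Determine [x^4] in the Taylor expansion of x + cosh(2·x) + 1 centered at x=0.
Expand to order 4: x + cosh(2·x) + 1 = 2·x^4/3 + 2·x^2 + x + 2 + O(x^5).
The coefficient of x^4 is 2/3.

Final answer: 2/3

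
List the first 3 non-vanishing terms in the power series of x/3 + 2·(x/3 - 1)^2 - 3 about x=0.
2·x^2/9 - x - 1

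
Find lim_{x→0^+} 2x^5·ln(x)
This is a 0·∞ indeterminate form at x → 0⁺.
Rewrite the product as 2·ln(x) / x^(-5) and apply L'Hôpital, or use the standard hierarchy x^(-5) ≫ |ln x| as x → 0⁺.
The indeterminate product → 0, so the limit = 0.

Final answer: 0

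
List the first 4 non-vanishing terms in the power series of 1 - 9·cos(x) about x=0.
x^6/80 - 3·x^4/8 + 9·x^2/2 - 8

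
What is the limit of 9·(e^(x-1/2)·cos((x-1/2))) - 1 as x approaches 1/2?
Direct substitution at x = 1/2 gives 8.

Final answer: 8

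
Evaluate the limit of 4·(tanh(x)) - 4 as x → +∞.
Evaluate the dominant behaviour as x → +∞; each term tends to a finite value or vanishes.
Limit = 0.

Final answer: 0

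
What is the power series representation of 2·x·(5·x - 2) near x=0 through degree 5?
10·x^2 - 4·x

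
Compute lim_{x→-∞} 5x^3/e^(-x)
This is an ∞/∞ indeterminate form as x → -∞.
Compare growth rates of the dominant terms (exponentials ≫ polynomials ≫ logarithms), or apply L'Hôpital's rule; the quotient → 0.
Limit = 0.

Final answer: 0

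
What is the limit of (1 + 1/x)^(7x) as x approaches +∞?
As x → +∞: write (1 + 1/x)^(7x) = ((1 + 1/x)^x)^7 → (e^1)^7 = e^7.
Limit = e^(7).

Final answer: e^(7)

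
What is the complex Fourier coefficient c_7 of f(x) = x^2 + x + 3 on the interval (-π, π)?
Compute the real Fourier coefficients first: a_7 = -4/49, b_7 = 2/7.
Then c_7 = (a_7 − i·b_7)/2 = -2/49 - i/7.

Final answer: -2/49 - i/7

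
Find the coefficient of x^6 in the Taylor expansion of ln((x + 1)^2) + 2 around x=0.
Expand to order 6: ln((x + 1)^2) + 2 = -x^6/3 + 2·x^5/5 - x^4/2 + 2·x^3/3 - x^2 + 2·x + 2 + O(x^7).
The coefficient of x^6 is -1/3.

Final answer: -1/3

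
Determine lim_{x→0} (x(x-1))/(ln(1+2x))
Both numerator and denominator → 0 as x → 0; this is a 0/0 indeterminate form.
Expand each to leading order near x = 0: numerator ~ -x, denominator ~ 2·x.
The limit of the ratio is -1/2.

Final answer: -1/2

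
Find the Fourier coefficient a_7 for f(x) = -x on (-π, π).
a_7 = (1/π) ∫_{-π}^{π} f(x)·cos(7x) dx.
Evaluate the integral (use parity and integration by parts as needed): a_7 = 0.

Final answer: 0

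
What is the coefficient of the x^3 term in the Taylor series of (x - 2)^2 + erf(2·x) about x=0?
Expand to order 3: (x - 2)^2 + erf(2·x) = -16·x^3/(3·√(π)) + x^2 + x·(-4 + 4/√(π)) + 4 + O(x^4).
The coefficient of x^3 is -16/(3·√(π)).

Final answer: -16/(3·√(π))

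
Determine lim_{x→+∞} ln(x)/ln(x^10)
This is an ∞/∞ indeterminate form as x → +∞.
Write ln(x^10) = 10·ln(x), reducing the quotient to 1/10.
Limit = 1/10.

Final answer: 1/10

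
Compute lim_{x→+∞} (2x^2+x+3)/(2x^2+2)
This is an ∞/∞ indeterminate form as x → +∞.
Divide numerator and denominator by x^2 and let the lower-order terms vanish; the leading terms give 2/2 = 1.
Limit = 1.

Final answer: 1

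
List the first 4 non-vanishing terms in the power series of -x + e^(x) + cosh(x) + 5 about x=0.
x^4/12 + x^3/6 + x^2 + 7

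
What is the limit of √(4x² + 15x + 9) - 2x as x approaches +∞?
As x → +∞: multiply by the conjugate to get (15x+9)/(√(4x²+15x+9)+2x); the denominator ~ 4x, so the limit is 15/4.
Limit = 15/4.

Final answer: 15/4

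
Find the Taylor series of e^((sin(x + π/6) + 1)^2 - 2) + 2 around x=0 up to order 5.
-315·√(3)·x^5·e^(1/4)/256 - 61·x^4·e^(1/4)/128 + 19·√(3)·x^3·e^(1/4)/16 + 27·x^2·e^(1/4)/8 + 3·√(3)·x·e^(1/4)/2 + e^(1/4) + 2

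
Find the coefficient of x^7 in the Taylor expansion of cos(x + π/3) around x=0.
Expand to order 7: cos(x + π/3) = √(3)·x^7/10080 - x^6/1440 - √(3)·x^5/240 + x^4/48 + √(3)·x^3/12 - x^2/4 - √(3)·x/2 + 1/2 + O(x^8).
The coefficient of x^7 is √(3)/10080.

Final answer: √(3)/10080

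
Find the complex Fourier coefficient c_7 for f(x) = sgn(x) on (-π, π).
Compute the real Fourier coefficients first: a_7 = 0, b_7 = 4/(7·π).
Then c_7 = (a_7 − i·b_7)/2 = -2·i/(7·π).

Final answer: -2·i/(7·π)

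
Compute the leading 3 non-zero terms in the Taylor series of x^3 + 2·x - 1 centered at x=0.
x^3 + 2·x - 1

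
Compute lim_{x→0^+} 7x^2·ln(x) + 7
The product is a 0·∞ indeterminate form at x → 0⁺.
Rewrite the product as 7·ln(x) / x^(-2) and apply L'Hôpital, or use the standard hierarchy x^(-2) ≫ |ln x| as x → 0⁺.
The indeterminate product → 0, so the limit = 7.

Final answer: 7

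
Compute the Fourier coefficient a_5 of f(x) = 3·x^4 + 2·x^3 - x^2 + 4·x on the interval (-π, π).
a_5 = (1/π) ∫_{-π}^{π} f(x)·cos(5x) dx.
Evaluate the integral (use parity and integration by parts as needed): a_5 = 244/625 - 24·π^2/25.

Final answer: 244/625 - 24·π^2/25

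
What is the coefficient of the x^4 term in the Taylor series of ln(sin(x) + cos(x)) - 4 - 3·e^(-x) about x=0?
Expand to order 4: ln(sin(x) + cos(x)) - 4 - 3·e^(-x) = -19·x^4/24 + 7·x^3/6 - 5·x^2/2 + 4·x - 7 + O(x^5).
The coefficient of x^4 is -19/24.

Final answer: -19/24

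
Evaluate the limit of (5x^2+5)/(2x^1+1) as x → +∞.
This is an ∞/∞ indeterminate form as x → +∞.
Divide numerator and denominator by x^2 and let the lower-order terms vanish; the numerator's degree 2 exceeds the denominator's degree 1, so the quotient diverges.
Limit = ∞.

Final answer: ∞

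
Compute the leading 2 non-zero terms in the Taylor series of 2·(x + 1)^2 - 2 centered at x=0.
2·x^2 + 4·x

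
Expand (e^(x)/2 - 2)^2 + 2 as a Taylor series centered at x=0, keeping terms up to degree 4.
x^4/12 - x^2/2 - 3·x/2 + 17/4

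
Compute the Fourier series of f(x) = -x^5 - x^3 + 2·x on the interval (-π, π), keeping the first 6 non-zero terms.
(-224 - 2·π^4 + 38·π^2)·sin(x) + (-4·π^2 + 4 + π^4)·sin(2·x) + (-2·π^4/3 + 64/81 + 22·π^2/27)·sin(3·x) + (-π^2/8 - 61/64 + π^4/2)·sin(4·x) + (-2·π^4/5 - 2·π^2/25 + 512/625)·sin(5·x) + (-56/81 + 4·π^2/27 + π^4/3)·sin(6·x)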